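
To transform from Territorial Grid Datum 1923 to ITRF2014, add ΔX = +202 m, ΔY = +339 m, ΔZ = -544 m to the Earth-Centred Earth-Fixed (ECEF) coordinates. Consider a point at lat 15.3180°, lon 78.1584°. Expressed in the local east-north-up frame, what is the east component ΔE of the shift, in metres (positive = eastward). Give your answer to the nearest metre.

At φ = 15.3180°, λ = 78.1584°: sin φ = 0.264176, cos φ = 0.964474, sin λ = 0.978719, cos λ = 0.205207.
ΔE = −sin λ·ΔX + cos λ·ΔY = −(0.978719)·(202) + (0.205207)·(339) = -128.14 m.

ΔE = -128 m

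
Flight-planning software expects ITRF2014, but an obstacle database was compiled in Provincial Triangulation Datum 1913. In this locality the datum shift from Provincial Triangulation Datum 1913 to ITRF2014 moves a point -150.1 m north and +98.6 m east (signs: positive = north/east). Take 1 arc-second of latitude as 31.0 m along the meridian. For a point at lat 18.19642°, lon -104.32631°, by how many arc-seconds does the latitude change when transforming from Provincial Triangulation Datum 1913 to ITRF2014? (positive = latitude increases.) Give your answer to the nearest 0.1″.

Δφ = -4.8″

1″ of latitude = 31.00 m, so Δφ = -150.1 / 31.00 = -4.842″.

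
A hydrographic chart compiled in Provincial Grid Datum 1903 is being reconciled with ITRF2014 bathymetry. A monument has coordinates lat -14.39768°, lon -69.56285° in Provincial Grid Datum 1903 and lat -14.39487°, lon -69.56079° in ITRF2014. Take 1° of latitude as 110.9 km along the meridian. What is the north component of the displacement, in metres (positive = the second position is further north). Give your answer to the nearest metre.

Δφ = -14.39487° − -14.39768° = +0.00281°; Δλ = -69.56079° − -69.56285° = +0.00206°.
ΔN = Δφ × 110900 = 311.6 m; ΔE = Δλ × 110900 × cos(-14.39768°) = +0.00206 × 110900 × 0.968593 = 221.3 m.

ΔN = 312 m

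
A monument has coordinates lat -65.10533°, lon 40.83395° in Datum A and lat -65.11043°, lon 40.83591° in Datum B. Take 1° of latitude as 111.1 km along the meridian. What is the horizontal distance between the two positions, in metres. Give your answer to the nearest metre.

574 m

Δφ = -65.11043° − -65.10533° = -0.00510°; Δλ = 40.83591° − 40.83395° = +0.00196°.
ΔN = Δφ × 111100 = -566.6 m; ΔE = Δλ × 111100 × cos(-65.10533°) = +0.00196 × 111100 × 0.420951 = 91.7 m.
Distance = √(ΔE² + ΔN²) = √(91.7² + (-566.6)²) = 574.0 m.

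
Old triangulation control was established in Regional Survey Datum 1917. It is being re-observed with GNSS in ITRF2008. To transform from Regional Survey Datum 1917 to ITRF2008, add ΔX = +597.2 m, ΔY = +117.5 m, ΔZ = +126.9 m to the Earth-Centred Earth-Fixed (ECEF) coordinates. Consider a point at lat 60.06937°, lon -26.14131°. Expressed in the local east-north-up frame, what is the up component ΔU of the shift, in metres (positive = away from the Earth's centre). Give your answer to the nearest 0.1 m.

ΔU = 351.6 m

At φ = 60.06937°, λ = -26.14131°: sin φ = 0.866630, cos φ = 0.498951, sin λ = -0.440587, cos λ = 0.897710.
ΔU = cos φ cos λ·ΔX + cos φ sin λ·ΔY + sin φ·ΔZ = (0.498951)(0.897710)(597.2) + (0.498951)(-0.440587)(117.5) + (0.866630)(126.9) = 351.64 m.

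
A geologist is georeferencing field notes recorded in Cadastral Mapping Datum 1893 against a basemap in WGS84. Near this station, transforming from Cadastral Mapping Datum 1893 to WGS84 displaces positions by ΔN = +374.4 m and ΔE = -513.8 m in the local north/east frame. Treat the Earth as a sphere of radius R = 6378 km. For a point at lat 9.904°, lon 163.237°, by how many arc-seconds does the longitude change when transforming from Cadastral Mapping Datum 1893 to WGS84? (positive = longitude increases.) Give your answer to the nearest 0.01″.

Δλ = -16.87″

At latitude 9.904°, cos φ = 0.985097.
One radian of longitude at latitude φ spans R cos φ, so Δλ = ΔE / (R cos φ) = -513.8 / (6378000 × 0.985097) = -8.1777e-05 rad = -16.868″.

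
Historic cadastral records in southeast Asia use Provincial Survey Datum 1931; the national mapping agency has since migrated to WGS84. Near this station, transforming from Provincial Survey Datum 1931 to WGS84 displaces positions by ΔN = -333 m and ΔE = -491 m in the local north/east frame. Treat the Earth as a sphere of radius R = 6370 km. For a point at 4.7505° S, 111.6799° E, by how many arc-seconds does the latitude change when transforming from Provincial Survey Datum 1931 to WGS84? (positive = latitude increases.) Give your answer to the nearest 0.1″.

On a sphere of radius R, 1 rad of latitude = R, so Δφ = ΔN / R = -333.0 / 6370000 = -5.2276e-05 rad = -10.783″.

Δφ = -10.8″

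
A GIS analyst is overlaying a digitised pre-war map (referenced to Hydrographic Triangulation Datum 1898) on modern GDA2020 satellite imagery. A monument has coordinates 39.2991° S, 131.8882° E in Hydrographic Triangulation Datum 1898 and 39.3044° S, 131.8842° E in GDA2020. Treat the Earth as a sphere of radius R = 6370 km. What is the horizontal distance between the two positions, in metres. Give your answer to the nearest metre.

682 m

Δφ = -39.3044° − -39.2991° = -0.0053°; Δλ = 131.8842° − 131.8882° = -0.0040°.
1° along a meridian = πR/180 = 111177 m.
ΔN = Δφ × 111177 = -589.2 m; ΔE = Δλ × 111177 × cos(-39.2991°) = -0.0040 × 111177 × 0.773850 = -344.1 m.
Distance = √(ΔE² + ΔN²) = √((-344.1)² + (-589.2)²) = 682.4 m.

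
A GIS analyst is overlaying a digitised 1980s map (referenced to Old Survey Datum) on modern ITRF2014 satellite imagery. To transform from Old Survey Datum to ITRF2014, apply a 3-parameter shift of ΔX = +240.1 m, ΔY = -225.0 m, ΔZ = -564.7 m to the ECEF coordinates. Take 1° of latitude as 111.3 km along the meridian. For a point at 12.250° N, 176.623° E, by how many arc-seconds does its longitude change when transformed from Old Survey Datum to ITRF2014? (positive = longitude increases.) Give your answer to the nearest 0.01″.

Δλ = 6.97″

sin φ = 0.212178, cos φ = 0.977231, sin λ = 0.058906, cos λ = -0.998264.
East component: ΔE = −sin λ·ΔX + cos λ·ΔY = −(0.058906)(240.1) + (-0.998264)(-225.0) = 210.47 m.
1° of latitude spans 111300 m; at latitude φ, 1° of longitude spans that × cos φ = 108765.8 m, so Δλ = 210.47 / 108765.8 × 3600 = 6.966″.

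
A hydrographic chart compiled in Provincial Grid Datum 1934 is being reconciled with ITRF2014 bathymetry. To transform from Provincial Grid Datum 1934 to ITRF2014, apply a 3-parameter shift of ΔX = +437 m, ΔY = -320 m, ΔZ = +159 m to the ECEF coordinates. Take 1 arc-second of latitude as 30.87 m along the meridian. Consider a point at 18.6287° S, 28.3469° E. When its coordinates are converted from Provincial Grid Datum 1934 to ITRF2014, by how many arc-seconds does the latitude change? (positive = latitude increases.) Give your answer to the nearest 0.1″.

Δφ = 7.3″

sin φ = -0.319434, cos φ = 0.947609, sin λ = 0.474809, cos λ = 0.880089.
North component: ΔN = −sin φ cos λ·ΔX − sin φ sin λ·ΔY + cos φ·ΔZ = −(-0.319434)(0.880089)(437) − (-0.319434)(0.474809)(-320) + (0.947609)(159) = 224.99 m.
1° of latitude spans 3600 × 30.87 = 111132 m, so Δφ = 224.99 / 111132 × 3600 = 7.288″.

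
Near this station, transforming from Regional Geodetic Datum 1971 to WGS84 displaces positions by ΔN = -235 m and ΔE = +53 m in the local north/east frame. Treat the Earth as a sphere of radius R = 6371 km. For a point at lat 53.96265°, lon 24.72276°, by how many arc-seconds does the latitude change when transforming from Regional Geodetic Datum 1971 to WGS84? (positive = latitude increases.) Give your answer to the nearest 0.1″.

Δφ = -7.6″

On a sphere of radius R, 1 rad of latitude = R, so Δφ = ΔN / R = -235.0 / 6371000 = -3.6886e-05 rad = -7.608″.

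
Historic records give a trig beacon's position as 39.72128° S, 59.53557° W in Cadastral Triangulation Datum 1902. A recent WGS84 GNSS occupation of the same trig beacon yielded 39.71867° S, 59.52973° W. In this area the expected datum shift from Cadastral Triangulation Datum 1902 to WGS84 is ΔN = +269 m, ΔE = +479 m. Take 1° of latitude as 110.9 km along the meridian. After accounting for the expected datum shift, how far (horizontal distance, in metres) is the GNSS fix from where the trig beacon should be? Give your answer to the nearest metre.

Observed coordinate differences: Δφ = +0.00261°, Δλ = +0.00584°.
Converting to metres (1° lat = 110900 m, cos φ = 0.769162): observed ΔN = 289.4 m, observed ΔE = 498.2 m.
Subtracting the expected shift leaves a residual of 289.4 − (269) = 20.4 m north and 498.2 − (479) = 19.2 m east.
Residual distance = √(20.4² + 19.2²) = 28.0 m.

28 m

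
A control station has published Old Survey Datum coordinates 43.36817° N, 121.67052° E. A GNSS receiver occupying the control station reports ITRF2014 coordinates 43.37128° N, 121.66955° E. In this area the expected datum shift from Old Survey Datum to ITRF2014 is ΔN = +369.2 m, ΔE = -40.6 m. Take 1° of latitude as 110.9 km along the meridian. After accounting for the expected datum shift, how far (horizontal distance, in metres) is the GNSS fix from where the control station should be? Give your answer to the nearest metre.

45 m

Observed coordinate differences: Δφ = +0.00311°, Δλ = -0.00097°.
Converting to metres (1° lat = 110900 m, cos φ = 0.726956): observed ΔN = 344.9 m, observed ΔE = -78.2 m.
Subtracting the expected shift leaves a residual of 344.9 − (369.2) = -24.3 m north and -78.2 − (-40.6) = -37.6 m east.
Residual distance = √((-24.3)² + (-37.6)²) = 44.8 m.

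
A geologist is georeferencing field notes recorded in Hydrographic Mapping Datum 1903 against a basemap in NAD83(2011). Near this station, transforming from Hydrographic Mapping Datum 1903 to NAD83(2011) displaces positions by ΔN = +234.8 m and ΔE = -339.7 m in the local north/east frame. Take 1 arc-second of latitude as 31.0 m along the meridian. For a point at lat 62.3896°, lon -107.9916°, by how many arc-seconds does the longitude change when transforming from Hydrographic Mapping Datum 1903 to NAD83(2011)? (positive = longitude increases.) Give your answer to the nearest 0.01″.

Δλ = -23.64″

At latitude 62.3896°, cos φ = 0.463457.
1″ of longitude at this latitude = 31.00 × cos φ = 14.3672 m, so Δλ = -339.7 / 14.3672 = -23.644″.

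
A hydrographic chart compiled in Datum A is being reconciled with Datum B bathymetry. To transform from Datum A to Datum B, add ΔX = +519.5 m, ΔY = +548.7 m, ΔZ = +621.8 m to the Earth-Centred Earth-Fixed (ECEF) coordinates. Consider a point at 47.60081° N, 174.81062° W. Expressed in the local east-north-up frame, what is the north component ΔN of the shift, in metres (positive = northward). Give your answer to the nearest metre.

ΔN = 838 m

The local north axis is (−sin φ cos λ, −sin φ sin λ, cos φ), giving ΔN = 382.060 + 36.649 + 419.275 = 837.98 m.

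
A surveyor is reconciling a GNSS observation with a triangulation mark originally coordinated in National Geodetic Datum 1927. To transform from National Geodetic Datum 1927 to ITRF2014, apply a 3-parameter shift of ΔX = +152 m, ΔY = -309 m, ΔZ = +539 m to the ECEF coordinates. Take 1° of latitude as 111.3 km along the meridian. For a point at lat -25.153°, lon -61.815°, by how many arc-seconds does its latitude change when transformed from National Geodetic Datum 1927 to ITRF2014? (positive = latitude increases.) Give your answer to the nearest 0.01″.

sin φ = -0.425037, cos φ = 0.905176, sin λ = -0.881427, cos λ = 0.472320.
North component: ΔN = −sin φ cos λ·ΔX − sin φ sin λ·ΔY + cos φ·ΔZ = −(-0.425037)(0.472320)(152) − (-0.425037)(-0.881427)(-309) + (0.905176)(539) = 634.17 m.
1° of latitude spans 111300 m, so Δφ = 634.17 / 111300 × 3600 = 20.512″.

Δφ = 20.51″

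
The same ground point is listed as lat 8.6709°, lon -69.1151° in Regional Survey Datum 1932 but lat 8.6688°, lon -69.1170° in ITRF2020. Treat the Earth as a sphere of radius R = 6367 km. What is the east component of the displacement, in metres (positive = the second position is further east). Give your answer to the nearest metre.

Δφ = 8.6688° − 8.6709° = -0.0021°; Δλ = -69.1170° − -69.1151° = -0.0019°.
1° along a meridian = πR/180 = 111125 m.
ΔN = Δφ × 111125 = -233.4 m; ΔE = Δλ × 111125 × cos(8.6709°) = -0.0019 × 111125 × 0.988571 = -208.7 m.

ΔE = -209 m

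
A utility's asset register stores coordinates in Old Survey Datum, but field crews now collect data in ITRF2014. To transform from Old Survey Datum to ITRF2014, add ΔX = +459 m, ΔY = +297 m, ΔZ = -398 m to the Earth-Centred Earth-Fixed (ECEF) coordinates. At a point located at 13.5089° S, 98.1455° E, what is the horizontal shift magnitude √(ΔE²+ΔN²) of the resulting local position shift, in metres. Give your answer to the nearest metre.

598 m

The local east axis at (φ, λ) is (−sin λ, cos λ, 0), so ΔE = −sin(98.1455°)·459 + cos(98.1455°)·297 = -496.45 m.
The local north axis is (−sin φ cos λ, −sin φ sin λ, cos φ), giving ΔN = -15.192 + 68.678 − 386.989 = -333.50 m.
Horizontal magnitude = √(ΔE² + ΔN²) = √((-496.45)² + (-333.50)²) = 598.07 m.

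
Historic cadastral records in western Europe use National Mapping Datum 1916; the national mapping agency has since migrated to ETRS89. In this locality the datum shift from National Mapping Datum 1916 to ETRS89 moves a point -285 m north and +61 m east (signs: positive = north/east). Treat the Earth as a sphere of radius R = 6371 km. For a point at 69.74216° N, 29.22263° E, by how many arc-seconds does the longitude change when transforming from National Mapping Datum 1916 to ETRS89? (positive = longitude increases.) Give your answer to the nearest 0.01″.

Δλ = 5.70″

At latitude 69.74216°, cos φ = 0.346245.
One radian of longitude at latitude φ spans R cos φ, so Δλ = ΔE / (R cos φ) = 61.0 / (6371000 × 0.346245) = 2.7653e-05 rad = 5.704″.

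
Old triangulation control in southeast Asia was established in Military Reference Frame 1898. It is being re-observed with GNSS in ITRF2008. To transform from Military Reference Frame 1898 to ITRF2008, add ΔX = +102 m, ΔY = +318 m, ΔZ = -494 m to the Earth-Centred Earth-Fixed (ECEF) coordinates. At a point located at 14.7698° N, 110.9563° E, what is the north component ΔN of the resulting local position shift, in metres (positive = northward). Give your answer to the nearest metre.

At φ = 14.7698°, λ = 110.9563°: sin φ = 0.254936, cos φ = 0.966958, sin λ = 0.933853, cos λ = -0.357656.
ΔN = −sin φ cos λ·ΔX − sin φ sin λ·ΔY + cos φ·ΔZ = −(0.254936)(-0.357656)(102) − (0.254936)(0.933853)(318) + (0.966958)(-494) = -544.08 m.

ΔN = -544 m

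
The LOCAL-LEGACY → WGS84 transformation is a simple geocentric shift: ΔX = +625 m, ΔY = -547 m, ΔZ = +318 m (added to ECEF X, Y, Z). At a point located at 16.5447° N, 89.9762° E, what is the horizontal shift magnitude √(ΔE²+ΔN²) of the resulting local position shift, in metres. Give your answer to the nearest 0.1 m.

776.5 m

At φ = 16.5447°, λ = 89.9762°: sin φ = 0.284763, cos φ = 0.958598, sin λ = 1.000000, cos λ = 0.000415.
ΔE = −sin λ·ΔX + cos λ·ΔY = −(1.000000)·(625) + (0.000415)·(-547) = -625.23 m.
ΔN = −sin φ cos λ·ΔX − sin φ sin λ·ΔY + cos φ·ΔZ = −(0.284763)(0.000415)(625) − (0.284763)(1.000000)(-547) + (0.958598)(318) = 460.53 m.
Horizontal magnitude = √(ΔE² + ΔN²) = √((-625.23)² + 460.53²) = 776.53 m.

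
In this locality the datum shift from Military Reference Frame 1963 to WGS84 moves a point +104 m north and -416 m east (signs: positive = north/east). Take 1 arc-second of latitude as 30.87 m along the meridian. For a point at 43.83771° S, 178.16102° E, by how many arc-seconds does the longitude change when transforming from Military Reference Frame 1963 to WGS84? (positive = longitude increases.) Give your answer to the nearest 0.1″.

Δλ = -18.7″

At latitude -43.83771°, cos φ = 0.721305.
1″ of longitude at this latitude = 30.87 × cos φ = 22.2667 m, so Δλ = -416.0 / 22.2667 = -18.683″.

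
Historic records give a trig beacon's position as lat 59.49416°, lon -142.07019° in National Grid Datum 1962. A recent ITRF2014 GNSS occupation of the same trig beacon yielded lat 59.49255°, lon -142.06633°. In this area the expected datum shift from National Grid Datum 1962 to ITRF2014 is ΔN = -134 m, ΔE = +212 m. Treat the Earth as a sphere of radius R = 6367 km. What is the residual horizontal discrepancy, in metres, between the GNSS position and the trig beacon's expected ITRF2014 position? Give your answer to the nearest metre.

45 m

Observed coordinate differences: Δφ = -0.00161°, Δλ = +0.00386°.
Converting to metres (1° lat = 111125 m, cos φ = 0.507626): observed ΔN = -178.9 m, observed ΔE = 217.7 m.
Subtracting the expected shift leaves a residual of -178.9 − (-134) = -44.9 m north and 217.7 − (212) = 5.7 m east.
Residual distance = √((-44.9)² + 5.7²) = 45.3 m.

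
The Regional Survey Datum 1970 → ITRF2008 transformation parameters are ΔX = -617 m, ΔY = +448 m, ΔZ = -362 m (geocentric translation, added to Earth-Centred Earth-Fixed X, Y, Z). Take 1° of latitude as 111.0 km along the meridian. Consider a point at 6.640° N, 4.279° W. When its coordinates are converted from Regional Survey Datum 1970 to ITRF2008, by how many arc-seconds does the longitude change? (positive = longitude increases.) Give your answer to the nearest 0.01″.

sin φ = 0.115631, cos φ = 0.993292, sin λ = -0.074613, cos λ = 0.997213.
East component: ΔE = −sin λ·ΔX + cos λ·ΔY = −(-0.074613)(-617) + (0.997213)(448) = 400.71 m.
1° of latitude spans 111000 m; at latitude φ, 1° of longitude spans that × cos φ = 110255.4 m, so Δλ = 400.71 / 110255.4 × 3600 = 13.084″.

Δλ = 13.08″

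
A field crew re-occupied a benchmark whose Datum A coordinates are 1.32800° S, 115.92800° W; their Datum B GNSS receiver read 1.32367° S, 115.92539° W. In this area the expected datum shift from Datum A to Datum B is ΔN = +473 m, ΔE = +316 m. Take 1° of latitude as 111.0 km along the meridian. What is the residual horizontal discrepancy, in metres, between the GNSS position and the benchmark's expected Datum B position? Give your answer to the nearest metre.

Observed coordinate differences: Δφ = +0.00433°, Δλ = +0.00261°.
Converting to metres (1° lat = 111000 m, cos φ = 0.999731): observed ΔN = 480.6 m, observed ΔE = 289.6 m.
Subtracting the expected shift leaves a residual of 480.6 − (473) = 7.6 m north and 289.6 − (316) = -26.4 m east.
Residual distance = √(7.6² + (-26.4)²) = 27.4 m.

27 m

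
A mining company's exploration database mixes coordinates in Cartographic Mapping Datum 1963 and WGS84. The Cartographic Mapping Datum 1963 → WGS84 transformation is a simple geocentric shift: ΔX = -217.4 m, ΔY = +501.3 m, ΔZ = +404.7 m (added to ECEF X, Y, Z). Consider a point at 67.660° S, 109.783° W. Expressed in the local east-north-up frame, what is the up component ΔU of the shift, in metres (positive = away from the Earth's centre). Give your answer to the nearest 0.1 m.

The local up (radial) axis is (cos φ cos λ, cos φ sin λ, sin φ), giving ΔU = 27.968 − 179.299 − 374.325 = -525.66 m.

ΔU = -525.7 m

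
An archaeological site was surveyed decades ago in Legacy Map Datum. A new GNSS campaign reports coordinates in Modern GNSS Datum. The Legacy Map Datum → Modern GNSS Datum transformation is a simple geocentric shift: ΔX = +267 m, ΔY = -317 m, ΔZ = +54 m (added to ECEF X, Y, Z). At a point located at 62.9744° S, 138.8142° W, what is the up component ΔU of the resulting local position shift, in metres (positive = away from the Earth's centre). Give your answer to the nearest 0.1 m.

The local up (radial) axis is (cos φ cos λ, cos φ sin λ, sin φ), giving ΔU = -91.304 + 94.852 − 48.103 = -44.56 m.

ΔU = -44.6 m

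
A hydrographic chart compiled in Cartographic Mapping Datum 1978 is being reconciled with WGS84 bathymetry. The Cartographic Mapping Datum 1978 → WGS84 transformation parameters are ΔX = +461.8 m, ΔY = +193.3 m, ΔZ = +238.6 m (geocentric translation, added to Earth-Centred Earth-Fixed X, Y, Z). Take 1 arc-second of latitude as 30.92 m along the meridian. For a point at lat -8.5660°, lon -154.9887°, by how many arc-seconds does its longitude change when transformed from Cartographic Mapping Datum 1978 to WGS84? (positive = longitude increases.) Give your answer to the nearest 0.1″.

sin φ = -0.148949, cos φ = 0.988845, sin λ = -0.422797, cos λ = -0.906224.
East component: ΔE = −sin λ·ΔX + cos λ·ΔY = −(-0.422797)(461.8) + (-0.906224)(193.3) = 20.07 m.
1° of latitude spans 3600 × 30.92 = 111312 m; at latitude φ, 1° of longitude spans that × cos φ = 110070.3 m, so Δλ = 20.07 / 110070.3 × 3600 = 0.657″.

Δλ = 0.7″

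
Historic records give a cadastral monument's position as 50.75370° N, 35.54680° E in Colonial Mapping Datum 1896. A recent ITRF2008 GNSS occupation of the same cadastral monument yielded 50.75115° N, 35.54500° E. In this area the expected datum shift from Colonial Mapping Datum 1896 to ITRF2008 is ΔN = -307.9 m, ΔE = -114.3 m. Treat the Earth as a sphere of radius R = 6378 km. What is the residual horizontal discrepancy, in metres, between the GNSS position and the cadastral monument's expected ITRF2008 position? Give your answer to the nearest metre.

27 m

Observed coordinate differences: Δφ = -0.00255°, Δλ = -0.00180°.
Converting to metres (1° lat = 111317 m, cos φ = 0.632655): observed ΔN = -283.9 m, observed ΔE = -126.8 m.
Subtracting the expected shift leaves a residual of -283.9 − (-307.9) = 24.0 m north and -126.8 − (-114.3) = -12.5 m east.
Residual distance = √(24.0² + (-12.5)²) = 27.1 m.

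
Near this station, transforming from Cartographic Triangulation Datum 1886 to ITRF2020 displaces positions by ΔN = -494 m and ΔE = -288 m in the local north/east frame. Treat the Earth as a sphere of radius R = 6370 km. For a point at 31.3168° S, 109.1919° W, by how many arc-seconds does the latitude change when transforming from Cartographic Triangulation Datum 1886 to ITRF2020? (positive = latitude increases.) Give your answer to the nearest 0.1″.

Δφ = -16.0″

On a sphere of radius R, 1 rad of latitude = R, so Δφ = ΔN / R = -494.0 / 6370000 = -7.7551e-05 rad = -15.996″.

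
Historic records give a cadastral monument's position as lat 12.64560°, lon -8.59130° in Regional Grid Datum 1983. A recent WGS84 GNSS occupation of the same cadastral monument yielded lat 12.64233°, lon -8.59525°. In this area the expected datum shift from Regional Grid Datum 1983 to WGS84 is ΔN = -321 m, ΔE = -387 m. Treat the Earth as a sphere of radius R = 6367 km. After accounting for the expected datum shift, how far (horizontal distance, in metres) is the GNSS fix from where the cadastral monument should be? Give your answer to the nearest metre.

Observed coordinate differences: Δφ = -0.00327°, Δλ = -0.00395°.
Converting to metres (1° lat = 111125 m, cos φ = 0.975743): observed ΔN = -363.4 m, observed ΔE = -428.3 m.
Subtracting the expected shift leaves a residual of -363.4 − (-321) = -42.4 m north and -428.3 − (-387) = -41.3 m east.
Residual distance = √((-42.4)² + (-41.3)²) = 59.2 m.

59 m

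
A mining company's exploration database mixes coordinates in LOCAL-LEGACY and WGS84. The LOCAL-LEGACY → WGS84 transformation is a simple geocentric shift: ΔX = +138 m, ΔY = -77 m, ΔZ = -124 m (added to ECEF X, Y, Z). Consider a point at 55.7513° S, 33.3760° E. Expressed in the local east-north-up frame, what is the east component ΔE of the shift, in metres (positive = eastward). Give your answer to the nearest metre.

At φ = -55.7513°, λ = 33.3760°: sin φ = -0.826603, cos φ = 0.562786, sin λ = 0.550131, cos λ = 0.835078.
ΔE = −sin λ·ΔX + cos λ·ΔY = −(0.550131)·(138) + (0.835078)·(-77) = -140.22 m.

ΔE = -140 m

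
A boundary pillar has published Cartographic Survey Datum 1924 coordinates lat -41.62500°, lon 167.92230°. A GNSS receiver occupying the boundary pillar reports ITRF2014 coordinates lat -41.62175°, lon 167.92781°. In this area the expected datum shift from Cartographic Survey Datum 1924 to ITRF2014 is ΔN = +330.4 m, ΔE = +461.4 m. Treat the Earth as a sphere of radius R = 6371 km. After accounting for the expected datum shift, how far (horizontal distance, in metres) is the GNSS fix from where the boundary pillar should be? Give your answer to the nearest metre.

31 m

Observed coordinate differences: Δφ = +0.00325°, Δλ = +0.00551°.
Converting to metres (1° lat = 111195 m, cos φ = 0.747508): observed ΔN = 361.4 m, observed ΔE = 458.0 m.
Subtracting the expected shift leaves a residual of 361.4 − (330.4) = 31.0 m north and 458.0 − (461.4) = -3.4 m east.
Residual distance = √(31.0² + (-3.4)²) = 31.2 m.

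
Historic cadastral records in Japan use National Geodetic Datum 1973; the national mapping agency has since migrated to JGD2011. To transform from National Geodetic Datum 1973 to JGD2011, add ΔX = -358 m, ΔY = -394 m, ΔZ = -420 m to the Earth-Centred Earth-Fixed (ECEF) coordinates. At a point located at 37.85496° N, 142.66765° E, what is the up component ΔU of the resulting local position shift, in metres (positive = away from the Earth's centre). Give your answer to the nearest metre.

The local up (radial) axis is (cos φ cos λ, cos φ sin λ, sin φ), giving ΔU = 224.756 − 188.656 − 257.739 = -221.64 m.

ΔU = -222 m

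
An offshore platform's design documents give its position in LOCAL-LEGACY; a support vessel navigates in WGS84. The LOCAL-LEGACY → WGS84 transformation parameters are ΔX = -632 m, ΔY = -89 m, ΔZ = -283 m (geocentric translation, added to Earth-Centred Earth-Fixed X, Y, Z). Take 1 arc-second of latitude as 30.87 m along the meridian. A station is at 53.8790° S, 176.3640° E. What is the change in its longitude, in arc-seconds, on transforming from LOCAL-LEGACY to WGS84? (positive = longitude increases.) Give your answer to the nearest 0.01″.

Δλ = 7.08″

sin φ = -0.807774, cos φ = 0.589492, sin λ = 0.063418, cos λ = -0.997987.
East component: ΔE = −sin λ·ΔX + cos λ·ΔY = −(0.063418)(-632) + (-0.997987)(-89) = 128.90 m.
1° of latitude spans 3600 × 30.87 = 111132 m; at latitude φ, 1° of longitude spans that × cos φ = 65511.5 m, so Δλ = 128.90 / 65511.5 × 3600 = 7.083″.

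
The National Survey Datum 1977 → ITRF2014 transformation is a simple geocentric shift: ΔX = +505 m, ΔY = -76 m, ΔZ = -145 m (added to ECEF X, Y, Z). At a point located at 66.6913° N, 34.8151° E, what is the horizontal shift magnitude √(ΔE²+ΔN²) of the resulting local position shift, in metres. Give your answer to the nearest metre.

531 m

At φ = 66.6913°, λ = 34.8151°: sin φ = 0.918386, cos φ = 0.395685, sin λ = 0.570930, cos λ = 0.820999.
ΔE = −sin λ·ΔX + cos λ·ΔY = −(0.570930)·(505) + (0.820999)·(-76) = -350.72 m.
ΔN = −sin φ cos λ·ΔX − sin φ sin λ·ΔY + cos φ·ΔZ = −(0.918386)(0.820999)(505) − (0.918386)(0.570930)(-76) + (0.395685)(-145) = -398.29 m.
Horizontal magnitude = √(ΔE² + ΔN²) = √((-350.72)² + (-398.29)²) = 530.70 m.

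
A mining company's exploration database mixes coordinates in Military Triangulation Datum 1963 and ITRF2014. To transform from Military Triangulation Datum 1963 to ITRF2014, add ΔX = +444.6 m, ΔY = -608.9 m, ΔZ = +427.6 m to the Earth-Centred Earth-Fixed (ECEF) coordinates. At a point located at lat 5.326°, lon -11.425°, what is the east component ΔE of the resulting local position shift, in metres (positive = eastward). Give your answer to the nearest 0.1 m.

ΔE = -508.8 m

At φ = 5.326°, λ = -11.425°: sin φ = 0.092822, cos φ = 0.995683, sin λ = -0.198085, cos λ = 0.980185.
ΔE = −sin λ·ΔX + cos λ·ΔY = −(-0.198085)·(444.6) + (0.980185)·(-608.9) = -508.77 m.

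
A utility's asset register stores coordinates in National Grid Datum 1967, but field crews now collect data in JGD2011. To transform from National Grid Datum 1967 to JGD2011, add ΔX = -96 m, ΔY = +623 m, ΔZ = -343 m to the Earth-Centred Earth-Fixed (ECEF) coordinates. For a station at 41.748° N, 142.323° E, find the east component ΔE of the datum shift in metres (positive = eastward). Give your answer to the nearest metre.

At φ = 41.748°, λ = 142.323°: sin φ = 0.665856, cos φ = 0.746081, sin λ = 0.611209, cos λ = -0.791469.
ΔE = −sin λ·ΔX + cos λ·ΔY = −(0.611209)·(-96) + (-0.791469)·(623) = -434.41 m.

ΔE = -434 m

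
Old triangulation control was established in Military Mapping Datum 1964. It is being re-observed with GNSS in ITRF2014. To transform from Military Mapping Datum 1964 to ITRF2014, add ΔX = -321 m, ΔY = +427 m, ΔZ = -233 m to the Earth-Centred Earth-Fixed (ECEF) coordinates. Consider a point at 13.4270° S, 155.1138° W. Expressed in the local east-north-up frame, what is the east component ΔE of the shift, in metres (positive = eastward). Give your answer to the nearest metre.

ΔE = -522 m

At φ = -13.4270°, λ = -155.1138°: sin φ = -0.232206, cos φ = 0.972667, sin λ = -0.420817, cos λ = -0.907145.
ΔE = −sin λ·ΔX + cos λ·ΔY = −(-0.420817)·(-321) + (-0.907145)·(427) = -522.43 m.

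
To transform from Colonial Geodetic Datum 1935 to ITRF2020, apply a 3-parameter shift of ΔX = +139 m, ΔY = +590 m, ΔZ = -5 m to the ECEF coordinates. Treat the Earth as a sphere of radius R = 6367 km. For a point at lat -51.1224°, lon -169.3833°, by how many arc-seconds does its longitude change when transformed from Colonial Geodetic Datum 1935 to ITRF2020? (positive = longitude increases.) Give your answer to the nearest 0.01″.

sin φ = -0.778489, cos φ = 0.627659, sin λ = -0.184238, cos λ = -0.982882.
East component: ΔE = −sin λ·ΔX + cos λ·ΔY = −(-0.184238)(139) + (-0.982882)(590) = -554.29 m.
1° of latitude spans πR/180 = 111125 m; at latitude φ, 1° of longitude spans that × cos φ = 69748.7 m, so Δλ = -554.29 / 69748.7 × 3600 = -28.609″.

Δλ = -28.61″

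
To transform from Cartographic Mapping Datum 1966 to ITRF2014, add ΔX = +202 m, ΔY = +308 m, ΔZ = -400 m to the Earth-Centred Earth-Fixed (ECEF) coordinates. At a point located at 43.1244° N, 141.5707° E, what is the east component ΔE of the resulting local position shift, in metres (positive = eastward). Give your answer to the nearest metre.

At φ = 43.1244°, λ = 141.5707°: sin φ = 0.683585, cos φ = 0.729871, sin λ = 0.621548, cos λ = -0.783376.
ΔE = −sin λ·ΔX + cos λ·ΔY = −(0.621548)·(202) + (-0.783376)·(308) = -366.83 m.

ΔE = -367 m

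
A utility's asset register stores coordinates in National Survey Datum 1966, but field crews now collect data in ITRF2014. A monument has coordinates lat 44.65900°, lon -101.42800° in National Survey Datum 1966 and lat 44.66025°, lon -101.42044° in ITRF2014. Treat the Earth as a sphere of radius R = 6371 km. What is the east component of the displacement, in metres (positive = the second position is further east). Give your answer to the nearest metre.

Δφ = 44.66025° − 44.65900° = +0.00125°; Δλ = -101.42044° − -101.42800° = +0.00756°.
1° along a meridian = πR/180 = 111195 m.
ΔN = Δφ × 111195 = 139.0 m; ΔE = Δλ × 111195 × cos(44.65900°) = +0.00756 × 111195 × 0.711303 = 597.9 m.

ΔE = 598 m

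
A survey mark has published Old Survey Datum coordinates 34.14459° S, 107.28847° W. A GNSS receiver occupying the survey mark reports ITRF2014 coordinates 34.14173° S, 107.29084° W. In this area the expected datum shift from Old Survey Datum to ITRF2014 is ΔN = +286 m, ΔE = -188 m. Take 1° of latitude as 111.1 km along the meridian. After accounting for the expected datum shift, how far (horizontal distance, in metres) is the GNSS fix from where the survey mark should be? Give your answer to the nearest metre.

Observed coordinate differences: Δφ = +0.00286°, Δλ = -0.00237°.
Converting to metres (1° lat = 111100 m, cos φ = 0.827624): observed ΔN = 317.7 m, observed ΔE = -217.9 m.
Subtracting the expected shift leaves a residual of 317.7 − (286) = 31.7 m north and -217.9 − (-188) = -29.9 m east.
Residual distance = √(31.7² + (-29.9)²) = 43.6 m.

44 m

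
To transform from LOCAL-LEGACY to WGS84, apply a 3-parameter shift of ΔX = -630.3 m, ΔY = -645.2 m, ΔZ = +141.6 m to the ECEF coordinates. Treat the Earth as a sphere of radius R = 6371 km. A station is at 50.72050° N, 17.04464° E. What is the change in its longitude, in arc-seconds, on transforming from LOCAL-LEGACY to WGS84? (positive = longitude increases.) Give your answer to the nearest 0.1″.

Δλ = -22.1″

sin φ = 0.774067, cos φ = 0.633104, sin λ = 0.293117, cos λ = 0.956077.
East component: ΔE = −sin λ·ΔX + cos λ·ΔY = −(0.293117)(-630.3) + (0.956077)(-645.2) = -432.11 m.
1° of latitude spans πR/180 = 111195 m; at latitude φ, 1° of longitude spans that × cos φ = 70397.9 m, so Δλ = -432.11 / 70397.9 × 3600 = -22.097″.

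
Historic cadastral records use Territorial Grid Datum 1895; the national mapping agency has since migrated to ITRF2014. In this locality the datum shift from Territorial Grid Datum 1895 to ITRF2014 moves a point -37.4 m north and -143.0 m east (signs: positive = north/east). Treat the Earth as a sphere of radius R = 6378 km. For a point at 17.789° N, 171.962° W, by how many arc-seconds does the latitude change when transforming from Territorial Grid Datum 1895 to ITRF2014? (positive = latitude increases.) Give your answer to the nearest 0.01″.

On a sphere of radius R, 1 rad of latitude = R, so Δφ = ΔN / R = -37.4 / 6378000 = -5.8639e-06 rad = -1.210″.

Δφ = -1.21″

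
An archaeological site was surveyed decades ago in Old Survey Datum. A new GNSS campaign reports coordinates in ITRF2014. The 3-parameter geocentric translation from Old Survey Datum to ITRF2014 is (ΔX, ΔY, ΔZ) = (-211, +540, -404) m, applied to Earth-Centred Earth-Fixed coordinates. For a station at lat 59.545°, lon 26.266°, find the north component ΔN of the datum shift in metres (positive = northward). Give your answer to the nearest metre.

At φ = 59.545°, λ = 26.266°: sin φ = 0.862028, cos φ = 0.506861, sin λ = 0.442539, cos λ = 0.896749.
ΔN = −sin φ cos λ·ΔX − sin φ sin λ·ΔY + cos φ·ΔZ = −(0.862028)(0.896749)(-211) − (0.862028)(0.442539)(540) + (0.506861)(-404) = -247.66 m.

ΔN = -248 m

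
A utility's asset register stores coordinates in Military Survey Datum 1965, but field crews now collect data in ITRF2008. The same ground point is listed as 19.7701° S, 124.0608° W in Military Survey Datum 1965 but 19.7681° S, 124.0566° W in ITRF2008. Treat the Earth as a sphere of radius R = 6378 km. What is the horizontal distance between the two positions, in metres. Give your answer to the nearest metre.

Δφ = -19.7681° − -19.7701° = +0.0020°; Δλ = -124.0566° − -124.0608° = +0.0042°.
1° along a meridian = πR/180 = 111317 m.
ΔN = Δφ × 111317 = 222.6 m; ΔE = Δλ × 111317 × cos(-19.7701°) = +0.0042 × 111317 × 0.941057 = 440.0 m.
Distance = √(ΔE² + ΔN²) = √(440.0² + 222.6²) = 493.1 m.

493 m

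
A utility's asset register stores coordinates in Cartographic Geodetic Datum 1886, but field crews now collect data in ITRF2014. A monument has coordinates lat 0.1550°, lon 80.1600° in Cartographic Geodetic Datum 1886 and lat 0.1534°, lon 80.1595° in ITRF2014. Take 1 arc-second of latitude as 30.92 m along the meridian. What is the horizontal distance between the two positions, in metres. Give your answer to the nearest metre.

187 m

Δφ = 0.1534° − 0.1550° = -0.0016°; Δλ = 80.1595° − 80.1600° = -0.0005°.
1° of latitude = 3600 × 30.92 = 111312 m.
ΔN = Δφ × 111312 = -178.1 m; ΔE = Δλ × 111312 × cos(0.1550°) = -0.0005 × 111312 × 0.999996 = -55.7 m.
Distance = √(ΔE² + ΔN²) = √((-55.7)² + (-178.1)²) = 186.6 m.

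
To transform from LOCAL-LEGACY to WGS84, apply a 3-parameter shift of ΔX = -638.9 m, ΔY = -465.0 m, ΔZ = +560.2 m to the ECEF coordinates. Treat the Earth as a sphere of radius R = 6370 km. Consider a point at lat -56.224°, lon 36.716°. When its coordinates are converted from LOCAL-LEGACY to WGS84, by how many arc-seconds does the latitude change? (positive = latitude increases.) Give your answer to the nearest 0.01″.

sin φ = -0.831217, cos φ = 0.555947, sin λ = 0.597849, cos λ = 0.801609.
North component: ΔN = −sin φ cos λ·ΔX − sin φ sin λ·ΔY + cos φ·ΔZ = −(-0.831217)(0.801609)(-638.9) − (-0.831217)(0.597849)(-465.0) + (0.555947)(560.2) = -345.34 m.
1° of latitude spans πR/180 = 111177 m, so Δφ = -345.34 / 111177 × 3600 = -11.182″.

Δφ = -11.18″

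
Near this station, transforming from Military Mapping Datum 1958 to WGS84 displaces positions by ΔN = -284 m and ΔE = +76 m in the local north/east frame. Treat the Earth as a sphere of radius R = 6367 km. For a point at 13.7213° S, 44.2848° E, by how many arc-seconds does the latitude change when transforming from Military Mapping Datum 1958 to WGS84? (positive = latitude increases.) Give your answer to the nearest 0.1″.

Δφ = -9.2″

On a sphere of radius R, 1 rad of latitude = R, so Δφ = ΔN / R = -284.0 / 6367000 = -4.4605e-05 rad = -9.200″.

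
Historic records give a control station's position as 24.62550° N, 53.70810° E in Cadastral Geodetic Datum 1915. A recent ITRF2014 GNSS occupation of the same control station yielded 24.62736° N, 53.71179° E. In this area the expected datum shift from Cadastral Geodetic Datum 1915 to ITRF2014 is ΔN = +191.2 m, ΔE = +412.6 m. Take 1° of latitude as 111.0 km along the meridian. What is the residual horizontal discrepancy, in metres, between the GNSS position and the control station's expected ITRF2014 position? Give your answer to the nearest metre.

43 m

Observed coordinate differences: Δφ = +0.00186°, Δλ = +0.00369°.
Converting to metres (1° lat = 111000 m, cos φ = 0.909051): observed ΔN = 206.5 m, observed ΔE = 372.3 m.
Subtracting the expected shift leaves a residual of 206.5 − (191.2) = 15.3 m north and 372.3 − (412.6) = -40.3 m east.
Residual distance = √(15.3² + (-40.3)²) = 43.1 m.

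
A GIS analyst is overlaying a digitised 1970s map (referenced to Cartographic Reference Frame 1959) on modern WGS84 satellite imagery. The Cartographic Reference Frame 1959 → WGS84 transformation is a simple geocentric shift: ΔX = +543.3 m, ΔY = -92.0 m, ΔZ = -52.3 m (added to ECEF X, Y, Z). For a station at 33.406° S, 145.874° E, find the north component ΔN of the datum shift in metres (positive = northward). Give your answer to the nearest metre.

At φ = -33.406°, λ = 145.874°: sin φ = -0.550568, cos φ = 0.834790, sin λ = 0.561015, cos λ = -0.827806.
ΔN = −sin φ cos λ·ΔX − sin φ sin λ·ΔY + cos φ·ΔZ = −(-0.550568)(-0.827806)(543.3) − (-0.550568)(0.561015)(-92.0) + (0.834790)(-52.3) = -319.69 m.

ΔN = -320 m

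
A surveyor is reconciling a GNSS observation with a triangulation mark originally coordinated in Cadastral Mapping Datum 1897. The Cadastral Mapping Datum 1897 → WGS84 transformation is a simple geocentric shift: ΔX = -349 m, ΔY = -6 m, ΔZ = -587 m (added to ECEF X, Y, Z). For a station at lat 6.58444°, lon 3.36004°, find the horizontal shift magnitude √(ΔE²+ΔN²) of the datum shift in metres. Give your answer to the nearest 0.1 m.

543.3 m

The local east axis at (φ, λ) is (−sin λ, cos λ, 0), so ΔE = −sin(3.36004°)·(-349) + cos(3.36004°)·(-6) = 14.47 m.
The local north axis is (−sin φ cos λ, −sin φ sin λ, cos φ), giving ΔN = 39.950 + 0.040 − 583.128 = -543.14 m.
Horizontal magnitude = √(ΔE² + ΔN²) = √(14.47² + (-543.14)²) = 543.33 m.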